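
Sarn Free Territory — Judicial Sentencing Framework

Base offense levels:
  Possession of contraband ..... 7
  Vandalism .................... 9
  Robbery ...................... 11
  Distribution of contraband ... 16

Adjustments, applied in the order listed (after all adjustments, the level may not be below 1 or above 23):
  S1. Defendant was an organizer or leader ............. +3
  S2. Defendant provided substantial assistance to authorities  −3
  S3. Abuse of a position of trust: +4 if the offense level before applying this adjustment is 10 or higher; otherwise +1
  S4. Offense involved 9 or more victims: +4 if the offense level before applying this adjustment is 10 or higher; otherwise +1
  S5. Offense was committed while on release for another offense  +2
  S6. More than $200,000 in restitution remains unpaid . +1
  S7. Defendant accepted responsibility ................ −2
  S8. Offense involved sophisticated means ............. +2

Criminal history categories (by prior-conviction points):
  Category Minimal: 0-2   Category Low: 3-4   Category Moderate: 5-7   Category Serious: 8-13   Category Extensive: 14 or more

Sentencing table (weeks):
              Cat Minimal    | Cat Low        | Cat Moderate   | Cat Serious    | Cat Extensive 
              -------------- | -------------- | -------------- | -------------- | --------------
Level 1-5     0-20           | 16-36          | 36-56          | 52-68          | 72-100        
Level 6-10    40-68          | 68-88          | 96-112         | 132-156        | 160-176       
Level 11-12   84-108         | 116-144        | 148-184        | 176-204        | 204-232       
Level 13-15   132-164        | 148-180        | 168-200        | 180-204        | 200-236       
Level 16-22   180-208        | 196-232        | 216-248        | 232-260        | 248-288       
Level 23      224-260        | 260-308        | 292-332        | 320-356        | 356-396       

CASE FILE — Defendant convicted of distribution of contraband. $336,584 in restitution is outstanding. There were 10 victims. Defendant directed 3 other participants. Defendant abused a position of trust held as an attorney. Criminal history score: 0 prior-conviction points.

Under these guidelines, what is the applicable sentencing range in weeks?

224-260 weeks

Base offense level for distribution of contraband: 16.
S1 applies: 16 + 3 = 19.
S2 does not apply.
S3 applies (level before this adjustment is 19 ≥ 10, so +4): 19 + 4 = 23.
S4 applies (level before this adjustment is 23 ≥ 10, so +4): 23 + 4 = 27.
S6 applies: 27 + 1 = 28.
Level 28 exceeds the maximum of 23; capped at 23.
Final offense level: 23.
Criminal history: 0 prior points → Category Minimal (0-2).
Level 23 falls in the 23 band.
Grid: Level 23 × Category Minimal = 224-260 weeks.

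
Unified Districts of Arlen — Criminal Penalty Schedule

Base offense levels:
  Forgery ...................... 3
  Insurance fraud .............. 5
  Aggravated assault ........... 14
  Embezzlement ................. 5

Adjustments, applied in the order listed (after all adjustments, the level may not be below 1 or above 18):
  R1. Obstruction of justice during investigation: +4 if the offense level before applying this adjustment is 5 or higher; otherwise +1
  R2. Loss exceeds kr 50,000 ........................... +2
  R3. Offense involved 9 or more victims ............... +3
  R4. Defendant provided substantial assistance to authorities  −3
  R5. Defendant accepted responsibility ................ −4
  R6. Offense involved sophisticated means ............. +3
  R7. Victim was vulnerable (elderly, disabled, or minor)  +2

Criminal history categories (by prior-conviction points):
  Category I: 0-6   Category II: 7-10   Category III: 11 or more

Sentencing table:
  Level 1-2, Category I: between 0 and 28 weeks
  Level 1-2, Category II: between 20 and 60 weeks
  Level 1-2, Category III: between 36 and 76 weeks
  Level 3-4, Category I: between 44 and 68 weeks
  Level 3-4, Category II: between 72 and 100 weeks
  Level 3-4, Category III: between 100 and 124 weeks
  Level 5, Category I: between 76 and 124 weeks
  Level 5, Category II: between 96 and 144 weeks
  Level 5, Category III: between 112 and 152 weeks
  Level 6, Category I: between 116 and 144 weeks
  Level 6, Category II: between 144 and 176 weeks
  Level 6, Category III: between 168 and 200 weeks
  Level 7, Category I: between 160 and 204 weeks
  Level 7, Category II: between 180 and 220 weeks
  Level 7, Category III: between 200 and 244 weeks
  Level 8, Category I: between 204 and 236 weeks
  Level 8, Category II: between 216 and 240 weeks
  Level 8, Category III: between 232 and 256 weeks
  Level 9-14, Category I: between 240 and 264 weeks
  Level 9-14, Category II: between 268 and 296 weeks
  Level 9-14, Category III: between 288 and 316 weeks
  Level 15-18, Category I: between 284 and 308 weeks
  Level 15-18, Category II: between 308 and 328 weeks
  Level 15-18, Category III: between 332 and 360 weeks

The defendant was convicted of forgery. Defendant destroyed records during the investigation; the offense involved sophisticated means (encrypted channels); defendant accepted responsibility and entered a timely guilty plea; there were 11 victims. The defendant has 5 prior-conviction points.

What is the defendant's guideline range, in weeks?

Base offense level for forgery: 3.
R1 applies (level before this adjustment is 3 < 5, so +1): 3 + 1 = 4.
R2 does not apply.
R3 applies: 4 + 3 = 7.
R4 does not apply.
R5 applies: 7 − 4 = 3.
R6 applies: 3 + 3 = 6.
Final offense level: 6.
Criminal history: 5 prior points → Category I (0-6).
Level 6 falls in the 6 band.
Grid: Level 6 × Category I = 116-144 weeks.

116-144 weeks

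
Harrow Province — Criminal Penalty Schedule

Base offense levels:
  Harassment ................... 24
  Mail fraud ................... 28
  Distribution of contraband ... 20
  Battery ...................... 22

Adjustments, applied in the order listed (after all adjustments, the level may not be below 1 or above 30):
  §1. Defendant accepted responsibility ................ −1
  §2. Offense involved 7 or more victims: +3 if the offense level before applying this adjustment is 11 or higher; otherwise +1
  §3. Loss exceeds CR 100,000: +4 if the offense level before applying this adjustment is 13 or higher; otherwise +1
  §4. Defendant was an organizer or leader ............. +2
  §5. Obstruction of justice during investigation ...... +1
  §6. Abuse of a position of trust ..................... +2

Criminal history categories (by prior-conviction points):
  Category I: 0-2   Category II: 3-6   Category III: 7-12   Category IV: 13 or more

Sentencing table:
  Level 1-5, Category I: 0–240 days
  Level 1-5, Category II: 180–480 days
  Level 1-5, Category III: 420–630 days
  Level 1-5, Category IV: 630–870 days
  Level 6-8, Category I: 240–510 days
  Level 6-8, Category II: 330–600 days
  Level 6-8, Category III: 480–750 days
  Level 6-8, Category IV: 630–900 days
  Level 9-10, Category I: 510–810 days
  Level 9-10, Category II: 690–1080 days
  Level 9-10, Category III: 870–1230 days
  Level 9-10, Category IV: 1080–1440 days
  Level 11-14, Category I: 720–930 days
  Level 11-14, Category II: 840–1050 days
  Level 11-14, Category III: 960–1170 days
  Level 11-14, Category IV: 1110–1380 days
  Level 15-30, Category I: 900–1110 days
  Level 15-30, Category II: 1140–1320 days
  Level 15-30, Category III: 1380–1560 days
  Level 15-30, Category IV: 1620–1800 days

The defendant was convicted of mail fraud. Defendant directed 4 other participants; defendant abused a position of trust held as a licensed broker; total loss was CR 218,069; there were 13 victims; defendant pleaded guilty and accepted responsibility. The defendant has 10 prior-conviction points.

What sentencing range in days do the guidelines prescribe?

Base offense level for mail fraud: 28.
§1 applies: 28 − 1 = 27.
§2 applies (level before this adjustment is 27 ≥ 11, so +3): 27 + 3 = 30.
§3 applies (level before this adjustment is 30 ≥ 13, so +4): 30 + 4 = 34.
§4 applies: 34 + 2 = 36.
§5 does not apply.
§6 applies: 36 + 2 = 38.
Level 38 exceeds the maximum of 30; capped at 30.
Final offense level: 30.
Criminal history: 10 prior points → Category III (7-12).
Level 30 falls in the 15-30 band.
Grid: Level 15-30 × Category III = 1380-1560 days.

1380-1560 days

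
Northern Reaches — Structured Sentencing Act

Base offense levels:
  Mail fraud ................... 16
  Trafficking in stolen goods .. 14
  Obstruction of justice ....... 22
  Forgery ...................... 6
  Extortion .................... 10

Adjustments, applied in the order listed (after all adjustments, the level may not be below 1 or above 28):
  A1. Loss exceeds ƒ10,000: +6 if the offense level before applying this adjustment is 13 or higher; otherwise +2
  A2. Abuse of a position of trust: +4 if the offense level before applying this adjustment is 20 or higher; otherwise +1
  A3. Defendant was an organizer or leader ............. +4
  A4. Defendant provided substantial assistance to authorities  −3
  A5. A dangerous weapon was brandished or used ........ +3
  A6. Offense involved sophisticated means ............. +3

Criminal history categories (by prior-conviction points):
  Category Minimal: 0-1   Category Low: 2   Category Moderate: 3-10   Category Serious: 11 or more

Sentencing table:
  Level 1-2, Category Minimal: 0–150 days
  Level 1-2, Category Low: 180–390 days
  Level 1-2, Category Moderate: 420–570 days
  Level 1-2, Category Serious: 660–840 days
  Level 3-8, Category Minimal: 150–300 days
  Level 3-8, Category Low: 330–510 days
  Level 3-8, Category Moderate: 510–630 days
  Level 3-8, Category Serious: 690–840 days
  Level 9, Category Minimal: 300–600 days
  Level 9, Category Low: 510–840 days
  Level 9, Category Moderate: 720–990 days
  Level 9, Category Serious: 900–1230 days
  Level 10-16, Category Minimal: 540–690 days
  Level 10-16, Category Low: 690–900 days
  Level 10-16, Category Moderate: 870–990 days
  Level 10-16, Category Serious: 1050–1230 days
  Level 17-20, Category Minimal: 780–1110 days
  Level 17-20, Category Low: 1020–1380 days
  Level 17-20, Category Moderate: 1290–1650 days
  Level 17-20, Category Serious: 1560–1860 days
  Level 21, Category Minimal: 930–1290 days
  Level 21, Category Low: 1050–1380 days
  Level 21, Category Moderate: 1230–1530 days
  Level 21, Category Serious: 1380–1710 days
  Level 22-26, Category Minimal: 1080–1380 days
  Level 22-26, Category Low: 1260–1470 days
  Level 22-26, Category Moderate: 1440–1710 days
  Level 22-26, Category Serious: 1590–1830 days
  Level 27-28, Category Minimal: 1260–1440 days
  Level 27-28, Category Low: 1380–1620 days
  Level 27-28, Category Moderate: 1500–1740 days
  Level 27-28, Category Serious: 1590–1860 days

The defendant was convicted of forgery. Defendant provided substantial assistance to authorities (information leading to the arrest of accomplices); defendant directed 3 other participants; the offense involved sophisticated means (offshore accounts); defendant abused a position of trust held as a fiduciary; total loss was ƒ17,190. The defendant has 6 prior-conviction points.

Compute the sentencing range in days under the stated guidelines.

870-990 days

Base offense level for forgery: 6.
A1 applies (level before this adjustment is 6 < 13, so +2): 6 + 2 = 8.
A2 applies (level before this adjustment is 8 < 20, so +1): 8 + 1 = 9.
A3 applies: 9 + 4 = 13.
A4 applies: 13 − 3 = 10.
A6 applies: 10 + 3 = 13.
Final offense level: 13.
Criminal history: 6 prior points → Category Moderate (3-10).
Level 13 falls in the 10-16 band.
Grid: Level 10-16 × Category Moderate = 870-990 days.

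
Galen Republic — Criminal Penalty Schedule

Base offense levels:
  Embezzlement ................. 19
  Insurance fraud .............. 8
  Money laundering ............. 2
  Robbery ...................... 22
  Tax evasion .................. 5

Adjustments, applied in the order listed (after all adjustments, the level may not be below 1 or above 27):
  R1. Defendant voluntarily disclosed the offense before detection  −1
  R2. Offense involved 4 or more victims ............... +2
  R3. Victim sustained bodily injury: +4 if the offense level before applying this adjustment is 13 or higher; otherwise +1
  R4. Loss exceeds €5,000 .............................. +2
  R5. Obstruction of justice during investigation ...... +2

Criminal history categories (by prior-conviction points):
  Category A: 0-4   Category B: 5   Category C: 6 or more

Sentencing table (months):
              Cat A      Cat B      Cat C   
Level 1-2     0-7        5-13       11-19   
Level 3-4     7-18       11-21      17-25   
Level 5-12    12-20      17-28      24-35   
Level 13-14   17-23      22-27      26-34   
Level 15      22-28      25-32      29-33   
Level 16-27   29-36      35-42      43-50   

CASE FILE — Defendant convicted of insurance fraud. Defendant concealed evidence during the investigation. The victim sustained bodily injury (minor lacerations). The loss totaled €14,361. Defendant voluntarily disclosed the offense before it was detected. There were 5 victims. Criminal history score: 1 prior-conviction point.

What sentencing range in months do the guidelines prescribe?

17-23 months

Base offense level for insurance fraud: 8.
R1 applies: 8 − 1 = 7.
R2 applies: 7 + 2 = 9.
R3 applies (level before this adjustment is 9 < 13, so +1): 9 + 1 = 10.
R4 applies: 10 + 2 = 12.
R5 applies: 12 + 2 = 14.
Final offense level: 14.
Criminal history: 1 prior point → Category A (0-4).
Level 14 falls in the 13-14 band.
Grid: Level 13-14 × Category A = 17-23 months.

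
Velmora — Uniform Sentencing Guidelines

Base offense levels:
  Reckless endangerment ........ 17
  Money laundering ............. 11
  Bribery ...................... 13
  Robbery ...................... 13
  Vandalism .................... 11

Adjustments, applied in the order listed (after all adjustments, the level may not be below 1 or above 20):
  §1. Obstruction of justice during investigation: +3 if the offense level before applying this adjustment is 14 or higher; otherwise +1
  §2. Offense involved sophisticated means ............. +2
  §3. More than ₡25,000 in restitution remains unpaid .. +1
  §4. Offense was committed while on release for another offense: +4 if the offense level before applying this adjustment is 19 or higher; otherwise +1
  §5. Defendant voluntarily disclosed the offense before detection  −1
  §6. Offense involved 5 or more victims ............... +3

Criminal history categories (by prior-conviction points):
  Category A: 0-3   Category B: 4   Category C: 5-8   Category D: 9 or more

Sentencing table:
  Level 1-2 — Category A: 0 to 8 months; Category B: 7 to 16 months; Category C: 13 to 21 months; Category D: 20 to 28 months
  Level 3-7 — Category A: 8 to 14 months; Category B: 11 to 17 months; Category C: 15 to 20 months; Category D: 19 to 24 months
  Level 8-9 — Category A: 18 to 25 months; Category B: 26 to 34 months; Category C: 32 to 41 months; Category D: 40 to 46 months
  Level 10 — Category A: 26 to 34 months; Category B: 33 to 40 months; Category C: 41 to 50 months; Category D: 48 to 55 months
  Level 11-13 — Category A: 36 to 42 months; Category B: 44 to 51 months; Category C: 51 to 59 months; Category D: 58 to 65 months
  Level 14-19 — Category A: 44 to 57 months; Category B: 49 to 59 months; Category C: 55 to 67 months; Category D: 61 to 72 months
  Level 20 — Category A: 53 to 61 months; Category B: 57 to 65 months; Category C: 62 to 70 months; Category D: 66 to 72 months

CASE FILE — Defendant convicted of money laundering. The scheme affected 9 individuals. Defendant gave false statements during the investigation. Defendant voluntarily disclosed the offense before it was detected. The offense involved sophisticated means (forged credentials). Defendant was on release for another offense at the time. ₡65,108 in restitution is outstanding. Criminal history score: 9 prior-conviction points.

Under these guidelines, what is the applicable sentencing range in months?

Base offense level for money laundering: 11.
§1 applies (level before this adjustment is 11 < 14, so +1): 11 + 1 = 12.
§2 applies: 12 + 2 = 14.
§3 applies: 14 + 1 = 15.
§4 applies (level before this adjustment is 15 < 19, so +1): 15 + 1 = 16.
§5 applies: 16 − 1 = 15.
§6 applies: 15 + 3 = 18.
Final offense level: 18.
Criminal history: 9 prior points → Category D (9+).
Level 18 falls in the 14-19 band.
Grid: Level 14-19 × Category D = 61-72 months.

61-72 months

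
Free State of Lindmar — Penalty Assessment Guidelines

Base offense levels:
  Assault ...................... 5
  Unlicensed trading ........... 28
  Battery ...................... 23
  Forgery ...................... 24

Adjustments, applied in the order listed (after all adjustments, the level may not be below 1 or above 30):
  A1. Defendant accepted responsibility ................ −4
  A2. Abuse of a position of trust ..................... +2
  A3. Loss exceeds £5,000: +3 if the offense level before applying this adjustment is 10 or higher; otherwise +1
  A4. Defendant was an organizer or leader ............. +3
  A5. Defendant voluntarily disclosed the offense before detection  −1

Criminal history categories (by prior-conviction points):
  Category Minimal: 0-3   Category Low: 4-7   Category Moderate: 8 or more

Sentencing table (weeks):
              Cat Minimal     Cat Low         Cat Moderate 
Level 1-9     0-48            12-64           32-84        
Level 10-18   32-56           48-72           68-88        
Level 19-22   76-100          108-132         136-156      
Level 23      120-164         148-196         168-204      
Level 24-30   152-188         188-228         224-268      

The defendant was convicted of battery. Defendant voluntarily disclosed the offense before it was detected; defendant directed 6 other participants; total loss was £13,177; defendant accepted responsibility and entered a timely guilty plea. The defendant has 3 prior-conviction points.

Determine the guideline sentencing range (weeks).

152-188 weeks

Base offense level for battery: 23.
A1 applies: 23 − 4 = 19.
A2 does not apply.
A3 applies (level before this adjustment is 19 ≥ 10, so +3): 19 + 3 = 22.
A4 applies: 22 + 3 = 25.
A5 applies: 25 − 1 = 24.
Final offense level: 24.
Criminal history: 3 prior points → Category Minimal (0-3).
Level 24 falls in the 24-30 band.
Grid: Level 24-30 × Category Minimal = 152-188 weeks.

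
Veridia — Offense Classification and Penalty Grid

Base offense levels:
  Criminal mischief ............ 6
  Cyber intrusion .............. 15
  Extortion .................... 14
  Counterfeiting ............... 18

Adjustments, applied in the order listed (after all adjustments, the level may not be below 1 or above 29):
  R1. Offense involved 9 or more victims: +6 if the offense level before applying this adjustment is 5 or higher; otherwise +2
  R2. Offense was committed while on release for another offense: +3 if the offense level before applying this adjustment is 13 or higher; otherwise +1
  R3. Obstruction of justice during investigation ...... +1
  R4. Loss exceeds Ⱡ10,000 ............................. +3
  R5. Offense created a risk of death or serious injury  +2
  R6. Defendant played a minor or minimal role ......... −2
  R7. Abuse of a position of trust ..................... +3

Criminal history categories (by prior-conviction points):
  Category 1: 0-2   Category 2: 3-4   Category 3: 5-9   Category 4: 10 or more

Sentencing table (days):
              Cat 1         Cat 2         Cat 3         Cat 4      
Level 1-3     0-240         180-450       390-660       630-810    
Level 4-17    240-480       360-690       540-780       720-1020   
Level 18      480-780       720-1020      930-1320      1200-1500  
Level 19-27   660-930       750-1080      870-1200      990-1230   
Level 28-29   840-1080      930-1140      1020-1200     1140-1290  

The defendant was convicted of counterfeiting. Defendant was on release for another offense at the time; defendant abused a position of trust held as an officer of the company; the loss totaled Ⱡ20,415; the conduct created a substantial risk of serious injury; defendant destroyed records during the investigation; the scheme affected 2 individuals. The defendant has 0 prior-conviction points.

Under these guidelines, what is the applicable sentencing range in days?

840-1080 days

Base offense level for counterfeiting: 18.
R1 does not apply.
R2 applies (level before this adjustment is 18 ≥ 13, so +3): 18 + 3 = 21.
R3 applies: 21 + 1 = 22.
R4 applies: 22 + 3 = 25.
R5 applies: 25 + 2 = 27.
R7 applies: 27 + 3 = 30.
Level 30 exceeds the maximum of 29; capped at 29.
Final offense level: 29.
Criminal history: 0 prior points → Category 1 (0-2).
Level 29 falls in the 28-29 band.
Grid: Level 28-29 × Category 1 = 840-1080 days.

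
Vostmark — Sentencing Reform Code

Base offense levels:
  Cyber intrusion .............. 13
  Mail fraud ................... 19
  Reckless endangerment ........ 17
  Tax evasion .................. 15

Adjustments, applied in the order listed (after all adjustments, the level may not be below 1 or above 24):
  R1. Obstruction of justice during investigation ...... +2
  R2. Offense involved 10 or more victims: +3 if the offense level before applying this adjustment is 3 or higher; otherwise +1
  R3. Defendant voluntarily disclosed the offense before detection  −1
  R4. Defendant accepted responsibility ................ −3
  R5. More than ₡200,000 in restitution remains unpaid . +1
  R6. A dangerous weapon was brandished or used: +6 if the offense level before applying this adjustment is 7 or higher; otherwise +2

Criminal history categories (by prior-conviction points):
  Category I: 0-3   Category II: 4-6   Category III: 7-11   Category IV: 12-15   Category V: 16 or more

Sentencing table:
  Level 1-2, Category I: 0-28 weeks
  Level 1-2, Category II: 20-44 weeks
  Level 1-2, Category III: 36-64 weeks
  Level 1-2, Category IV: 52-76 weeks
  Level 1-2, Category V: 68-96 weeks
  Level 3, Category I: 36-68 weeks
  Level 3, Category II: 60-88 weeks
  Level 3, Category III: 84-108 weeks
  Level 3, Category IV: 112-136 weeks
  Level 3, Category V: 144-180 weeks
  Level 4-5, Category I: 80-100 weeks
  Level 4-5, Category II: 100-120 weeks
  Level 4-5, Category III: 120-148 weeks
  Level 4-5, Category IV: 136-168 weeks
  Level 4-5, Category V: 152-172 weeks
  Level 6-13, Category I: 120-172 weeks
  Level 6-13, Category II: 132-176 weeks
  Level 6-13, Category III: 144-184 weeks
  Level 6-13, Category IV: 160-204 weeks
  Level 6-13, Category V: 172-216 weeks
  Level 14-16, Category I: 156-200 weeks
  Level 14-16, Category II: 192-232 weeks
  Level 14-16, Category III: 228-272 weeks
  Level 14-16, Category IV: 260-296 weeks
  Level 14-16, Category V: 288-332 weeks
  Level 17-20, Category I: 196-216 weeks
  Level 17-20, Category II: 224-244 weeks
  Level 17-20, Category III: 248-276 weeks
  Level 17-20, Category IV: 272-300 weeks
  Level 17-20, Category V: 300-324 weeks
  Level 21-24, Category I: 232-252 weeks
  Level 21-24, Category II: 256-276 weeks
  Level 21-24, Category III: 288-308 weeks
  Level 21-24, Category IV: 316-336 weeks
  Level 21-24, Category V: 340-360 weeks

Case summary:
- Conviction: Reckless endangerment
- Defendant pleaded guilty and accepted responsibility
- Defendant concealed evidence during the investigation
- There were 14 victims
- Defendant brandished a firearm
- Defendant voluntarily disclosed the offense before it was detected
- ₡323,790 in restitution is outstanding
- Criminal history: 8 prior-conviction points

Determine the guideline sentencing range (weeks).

Base offense level for reckless endangerment: 17.
R1 applies: 17 + 2 = 19.
R2 applies (level before this adjustment is 19 ≥ 3, so +3): 19 + 3 = 22.
R3 applies: 22 − 1 = 21.
R4 applies: 21 − 3 = 18.
R5 applies: 18 + 1 = 19.
R6 applies (level before this adjustment is 19 ≥ 7, so +6): 19 + 6 = 25.
Level 25 exceeds the maximum of 24; capped at 24.
Final offense level: 24.
Criminal history: 8 prior points → Category III (7-11).
Level 24 falls in the 21-24 band.
Grid: Level 21-24 × Category III = 288-308 weeks.

288-308 weeks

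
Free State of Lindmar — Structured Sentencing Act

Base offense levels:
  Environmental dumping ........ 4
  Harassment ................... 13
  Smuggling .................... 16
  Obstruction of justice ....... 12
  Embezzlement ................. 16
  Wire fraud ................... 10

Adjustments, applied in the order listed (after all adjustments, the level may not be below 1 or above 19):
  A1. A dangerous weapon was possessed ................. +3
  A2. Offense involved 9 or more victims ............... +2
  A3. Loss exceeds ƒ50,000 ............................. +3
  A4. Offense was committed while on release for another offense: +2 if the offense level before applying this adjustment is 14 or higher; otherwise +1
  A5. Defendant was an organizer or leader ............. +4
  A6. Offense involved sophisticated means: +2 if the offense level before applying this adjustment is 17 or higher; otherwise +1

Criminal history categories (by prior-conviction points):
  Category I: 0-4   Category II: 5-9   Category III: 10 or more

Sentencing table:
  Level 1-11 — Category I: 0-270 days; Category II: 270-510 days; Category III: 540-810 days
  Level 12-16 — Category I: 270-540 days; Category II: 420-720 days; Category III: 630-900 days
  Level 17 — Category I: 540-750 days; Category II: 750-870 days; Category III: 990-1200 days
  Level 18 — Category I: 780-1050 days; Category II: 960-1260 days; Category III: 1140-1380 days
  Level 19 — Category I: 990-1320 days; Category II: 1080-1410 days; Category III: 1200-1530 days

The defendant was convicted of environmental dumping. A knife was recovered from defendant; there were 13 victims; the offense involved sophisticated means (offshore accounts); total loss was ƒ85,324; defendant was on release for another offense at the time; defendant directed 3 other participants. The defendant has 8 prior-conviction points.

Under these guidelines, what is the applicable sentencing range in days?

Base offense level for environmental dumping: 4.
A1 applies: 4 + 3 = 7.
A2 applies: 7 + 2 = 9.
A3 applies: 9 + 3 = 12.
A4 applies (level before this adjustment is 12 < 14, so +1): 12 + 1 = 13.
A5 applies: 13 + 4 = 17.
A6 applies (level before this adjustment is 17 ≥ 17, so +2): 17 + 2 = 19.
Final offense level: 19.
Criminal history: 8 prior points → Category II (5-9).
Level 19 falls in the 19 band.
Grid: Level 19 × Category II = 1080-1410 days.

1080-1410 days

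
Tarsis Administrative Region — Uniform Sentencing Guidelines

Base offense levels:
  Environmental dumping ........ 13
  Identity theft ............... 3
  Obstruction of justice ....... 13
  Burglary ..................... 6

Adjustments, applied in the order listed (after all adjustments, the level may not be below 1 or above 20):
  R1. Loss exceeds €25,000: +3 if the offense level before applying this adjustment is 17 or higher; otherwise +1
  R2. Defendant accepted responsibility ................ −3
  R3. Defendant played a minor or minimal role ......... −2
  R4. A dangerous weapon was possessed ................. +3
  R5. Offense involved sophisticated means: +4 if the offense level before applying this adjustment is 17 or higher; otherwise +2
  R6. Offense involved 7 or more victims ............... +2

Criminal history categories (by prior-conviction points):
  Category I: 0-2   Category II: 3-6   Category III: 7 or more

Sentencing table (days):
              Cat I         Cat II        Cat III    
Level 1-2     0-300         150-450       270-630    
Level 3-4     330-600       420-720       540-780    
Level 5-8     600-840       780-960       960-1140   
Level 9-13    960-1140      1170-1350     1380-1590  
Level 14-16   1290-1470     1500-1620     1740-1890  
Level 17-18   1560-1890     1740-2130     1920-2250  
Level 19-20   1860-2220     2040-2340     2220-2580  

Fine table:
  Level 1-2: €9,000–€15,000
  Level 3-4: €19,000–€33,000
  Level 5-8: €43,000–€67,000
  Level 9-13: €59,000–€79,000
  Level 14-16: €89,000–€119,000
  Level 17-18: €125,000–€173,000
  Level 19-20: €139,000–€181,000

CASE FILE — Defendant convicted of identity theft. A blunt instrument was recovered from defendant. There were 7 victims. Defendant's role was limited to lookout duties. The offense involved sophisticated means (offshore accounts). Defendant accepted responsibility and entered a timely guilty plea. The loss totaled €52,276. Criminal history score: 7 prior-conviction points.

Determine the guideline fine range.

€43,000–€67,000

Base offense level for identity theft: 3.
R1 applies (level before this adjustment is 3 < 17, so +1): 3 + 1 = 4.
R2 applies: 4 − 3 = 1.
R3 applies: 1 − 2 = -1.
R4 applies: -1 + 3 = 2.
R5 applies (level before this adjustment is 2 < 17, so +2): 2 + 2 = 4.
R6 applies: 4 + 2 = 6.
Final offense level: 6.
Level 6 falls in the 5-8 band.
Fine table: Level 5-8 → €43,000–€67,000.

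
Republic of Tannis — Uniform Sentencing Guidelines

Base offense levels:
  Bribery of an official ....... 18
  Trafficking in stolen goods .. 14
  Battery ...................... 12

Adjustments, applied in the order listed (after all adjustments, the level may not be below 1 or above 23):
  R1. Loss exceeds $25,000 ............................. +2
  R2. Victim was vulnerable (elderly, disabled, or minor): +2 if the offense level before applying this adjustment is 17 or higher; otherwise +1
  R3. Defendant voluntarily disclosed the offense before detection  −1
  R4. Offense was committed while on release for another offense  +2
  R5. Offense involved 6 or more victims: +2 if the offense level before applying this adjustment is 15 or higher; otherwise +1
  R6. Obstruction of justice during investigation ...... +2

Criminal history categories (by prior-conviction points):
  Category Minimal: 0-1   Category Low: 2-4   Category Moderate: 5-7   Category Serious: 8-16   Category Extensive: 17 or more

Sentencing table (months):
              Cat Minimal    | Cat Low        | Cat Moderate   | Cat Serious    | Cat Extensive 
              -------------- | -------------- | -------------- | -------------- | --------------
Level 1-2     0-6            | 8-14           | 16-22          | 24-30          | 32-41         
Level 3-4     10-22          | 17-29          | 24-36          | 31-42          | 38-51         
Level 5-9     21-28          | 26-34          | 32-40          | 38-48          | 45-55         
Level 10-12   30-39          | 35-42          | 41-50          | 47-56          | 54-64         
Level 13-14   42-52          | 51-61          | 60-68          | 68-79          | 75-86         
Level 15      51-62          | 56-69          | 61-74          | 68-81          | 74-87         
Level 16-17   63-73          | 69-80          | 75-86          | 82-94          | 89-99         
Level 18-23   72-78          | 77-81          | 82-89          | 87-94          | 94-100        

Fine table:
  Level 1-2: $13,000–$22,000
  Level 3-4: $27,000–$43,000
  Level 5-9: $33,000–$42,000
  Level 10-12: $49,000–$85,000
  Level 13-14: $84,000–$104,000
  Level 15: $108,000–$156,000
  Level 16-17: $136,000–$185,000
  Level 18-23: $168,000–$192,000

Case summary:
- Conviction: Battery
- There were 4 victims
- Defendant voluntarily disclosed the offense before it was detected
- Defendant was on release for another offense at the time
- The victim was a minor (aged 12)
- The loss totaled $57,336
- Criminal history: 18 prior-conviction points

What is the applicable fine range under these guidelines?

Base offense level for battery: 12.
R1 applies: 12 + 2 = 14.
R2 applies (level before this adjustment is 14 < 17, so +1): 14 + 1 = 15.
R3 applies: 15 − 1 = 14.
R4 applies: 14 + 2 = 16.
R5 does not apply.
Final offense level: 16.
Level 16 falls in the 16-17 band.
Fine table: Level 16-17 → $136,000–$185,000.

$136,000–$185,000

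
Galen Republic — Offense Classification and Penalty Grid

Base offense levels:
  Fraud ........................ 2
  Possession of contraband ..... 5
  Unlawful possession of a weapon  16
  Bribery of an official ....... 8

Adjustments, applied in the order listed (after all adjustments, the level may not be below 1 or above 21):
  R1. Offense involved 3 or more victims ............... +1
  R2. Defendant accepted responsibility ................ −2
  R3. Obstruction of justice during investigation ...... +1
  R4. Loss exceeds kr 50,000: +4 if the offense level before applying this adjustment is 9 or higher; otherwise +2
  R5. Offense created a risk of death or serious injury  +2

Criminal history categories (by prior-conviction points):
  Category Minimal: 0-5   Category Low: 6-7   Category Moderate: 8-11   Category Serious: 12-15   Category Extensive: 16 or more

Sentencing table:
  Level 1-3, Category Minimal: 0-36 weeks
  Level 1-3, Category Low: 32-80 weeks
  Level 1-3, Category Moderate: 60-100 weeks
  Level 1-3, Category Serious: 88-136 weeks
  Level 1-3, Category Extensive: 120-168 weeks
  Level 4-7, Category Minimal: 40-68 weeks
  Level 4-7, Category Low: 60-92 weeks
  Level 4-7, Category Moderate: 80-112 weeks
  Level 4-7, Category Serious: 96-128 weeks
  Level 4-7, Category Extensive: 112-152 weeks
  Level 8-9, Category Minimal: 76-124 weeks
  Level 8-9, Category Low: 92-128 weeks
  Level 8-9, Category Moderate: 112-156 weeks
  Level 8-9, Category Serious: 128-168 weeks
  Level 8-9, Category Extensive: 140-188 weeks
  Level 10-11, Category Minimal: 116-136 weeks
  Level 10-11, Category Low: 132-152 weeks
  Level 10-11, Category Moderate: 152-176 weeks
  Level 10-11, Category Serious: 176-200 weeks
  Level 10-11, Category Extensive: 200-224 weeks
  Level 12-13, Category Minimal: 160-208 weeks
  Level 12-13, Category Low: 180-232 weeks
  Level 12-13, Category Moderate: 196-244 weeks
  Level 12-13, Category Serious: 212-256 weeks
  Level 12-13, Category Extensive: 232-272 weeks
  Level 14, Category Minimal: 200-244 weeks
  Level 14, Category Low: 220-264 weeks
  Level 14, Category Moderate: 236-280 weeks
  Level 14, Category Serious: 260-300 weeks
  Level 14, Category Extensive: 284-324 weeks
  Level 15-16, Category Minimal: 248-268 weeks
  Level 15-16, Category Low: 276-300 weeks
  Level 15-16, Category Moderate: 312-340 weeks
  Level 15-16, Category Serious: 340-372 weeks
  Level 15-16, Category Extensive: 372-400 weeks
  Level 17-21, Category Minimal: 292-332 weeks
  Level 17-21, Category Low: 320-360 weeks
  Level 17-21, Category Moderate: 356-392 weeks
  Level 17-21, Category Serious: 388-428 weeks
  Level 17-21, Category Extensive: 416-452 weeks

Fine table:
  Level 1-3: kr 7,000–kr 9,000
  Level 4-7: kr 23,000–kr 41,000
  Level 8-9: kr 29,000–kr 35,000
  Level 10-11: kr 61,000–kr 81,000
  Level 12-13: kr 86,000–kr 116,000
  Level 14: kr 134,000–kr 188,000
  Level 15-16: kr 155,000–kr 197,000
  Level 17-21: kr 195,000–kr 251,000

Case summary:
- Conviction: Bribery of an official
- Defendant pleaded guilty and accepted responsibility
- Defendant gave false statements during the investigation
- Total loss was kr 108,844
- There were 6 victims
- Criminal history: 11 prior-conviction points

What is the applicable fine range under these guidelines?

Base offense level for bribery of an official: 8.
R1 applies: 8 + 1 = 9.
R2 applies: 9 − 2 = 7.
R3 applies: 7 + 1 = 8.
R4 applies (level before this adjustment is 8 < 9, so +2): 8 + 2 = 10.
R5 does not apply.
Final offense level: 10.
Level 10 falls in the 10-11 band.
Fine table: Level 10-11 → kr 61,000–kr 81,000.

kr 61,000–kr 81,000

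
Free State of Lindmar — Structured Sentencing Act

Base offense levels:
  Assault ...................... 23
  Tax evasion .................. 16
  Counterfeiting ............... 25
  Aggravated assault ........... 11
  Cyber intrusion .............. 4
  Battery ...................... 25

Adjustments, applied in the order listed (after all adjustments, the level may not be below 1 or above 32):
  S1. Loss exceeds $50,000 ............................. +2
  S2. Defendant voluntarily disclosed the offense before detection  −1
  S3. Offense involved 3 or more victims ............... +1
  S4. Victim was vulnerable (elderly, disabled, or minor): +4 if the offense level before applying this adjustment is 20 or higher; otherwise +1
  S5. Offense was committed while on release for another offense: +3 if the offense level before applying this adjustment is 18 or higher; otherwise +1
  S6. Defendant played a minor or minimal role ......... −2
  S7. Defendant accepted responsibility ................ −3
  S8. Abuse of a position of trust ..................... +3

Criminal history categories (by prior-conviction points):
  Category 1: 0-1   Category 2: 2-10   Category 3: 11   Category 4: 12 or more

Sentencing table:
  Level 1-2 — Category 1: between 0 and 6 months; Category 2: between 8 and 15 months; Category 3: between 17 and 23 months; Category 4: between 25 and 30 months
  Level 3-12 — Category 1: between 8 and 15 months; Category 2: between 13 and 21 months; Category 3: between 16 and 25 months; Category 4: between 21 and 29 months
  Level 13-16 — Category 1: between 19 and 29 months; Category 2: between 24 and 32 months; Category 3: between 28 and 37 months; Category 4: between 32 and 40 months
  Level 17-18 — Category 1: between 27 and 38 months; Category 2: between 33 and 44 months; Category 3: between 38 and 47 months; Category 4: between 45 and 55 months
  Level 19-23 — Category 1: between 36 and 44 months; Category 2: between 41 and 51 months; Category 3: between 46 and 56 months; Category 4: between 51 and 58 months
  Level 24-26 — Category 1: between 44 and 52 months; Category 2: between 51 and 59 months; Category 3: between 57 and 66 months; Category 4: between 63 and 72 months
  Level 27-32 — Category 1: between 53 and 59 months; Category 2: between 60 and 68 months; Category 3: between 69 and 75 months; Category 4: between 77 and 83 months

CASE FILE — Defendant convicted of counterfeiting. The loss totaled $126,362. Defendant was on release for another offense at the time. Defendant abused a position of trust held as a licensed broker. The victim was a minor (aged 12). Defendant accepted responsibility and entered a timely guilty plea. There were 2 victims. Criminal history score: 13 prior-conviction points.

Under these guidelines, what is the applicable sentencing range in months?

77-83 months

Base offense level for counterfeiting: 25.
S1 applies: 25 + 2 = 27.
S3 does not apply.
S4 applies (level before this adjustment is 27 ≥ 20, so +4): 27 + 4 = 31.
S5 applies (level before this adjustment is 31 ≥ 18, so +3): 31 + 3 = 34.
S6 does not apply.
S7 applies: 34 − 3 = 31.
S8 applies: 31 + 3 = 34.
Level 34 exceeds the maximum of 32; capped at 32.
Final offense level: 32.
Criminal history: 13 prior points → Category 4 (12+).
Level 32 falls in the 27-32 band.
Grid: Level 27-32 × Category 4 = 77-83 months.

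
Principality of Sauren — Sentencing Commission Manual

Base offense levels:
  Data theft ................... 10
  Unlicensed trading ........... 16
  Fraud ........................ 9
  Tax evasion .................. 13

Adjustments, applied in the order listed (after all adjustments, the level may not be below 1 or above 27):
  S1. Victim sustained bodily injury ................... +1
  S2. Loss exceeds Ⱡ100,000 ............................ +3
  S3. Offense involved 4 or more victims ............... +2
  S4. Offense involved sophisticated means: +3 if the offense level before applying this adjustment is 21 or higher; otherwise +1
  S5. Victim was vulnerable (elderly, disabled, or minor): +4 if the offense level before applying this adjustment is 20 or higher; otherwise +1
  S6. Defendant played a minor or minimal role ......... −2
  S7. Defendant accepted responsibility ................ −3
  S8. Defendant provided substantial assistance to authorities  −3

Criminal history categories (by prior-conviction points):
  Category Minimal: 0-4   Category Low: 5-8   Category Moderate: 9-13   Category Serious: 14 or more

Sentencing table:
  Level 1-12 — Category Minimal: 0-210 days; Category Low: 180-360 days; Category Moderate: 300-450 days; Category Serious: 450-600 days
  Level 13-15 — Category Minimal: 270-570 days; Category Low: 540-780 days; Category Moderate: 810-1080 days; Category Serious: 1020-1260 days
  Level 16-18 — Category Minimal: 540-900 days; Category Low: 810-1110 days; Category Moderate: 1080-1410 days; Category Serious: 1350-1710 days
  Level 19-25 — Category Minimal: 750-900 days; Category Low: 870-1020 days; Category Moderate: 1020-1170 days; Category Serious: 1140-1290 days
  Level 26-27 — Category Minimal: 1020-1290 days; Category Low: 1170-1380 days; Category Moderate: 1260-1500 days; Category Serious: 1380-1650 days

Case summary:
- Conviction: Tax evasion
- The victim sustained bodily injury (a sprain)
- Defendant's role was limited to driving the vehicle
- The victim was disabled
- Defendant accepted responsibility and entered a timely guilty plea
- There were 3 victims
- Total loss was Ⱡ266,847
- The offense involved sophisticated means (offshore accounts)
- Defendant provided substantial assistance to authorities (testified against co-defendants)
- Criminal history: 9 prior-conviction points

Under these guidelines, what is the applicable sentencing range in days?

Base offense level for tax evasion: 13.
S1 applies: 13 + 1 = 14.
S2 applies: 14 + 3 = 17.
S3 does not apply.
S4 applies (level before this adjustment is 17 < 21, so +1): 17 + 1 = 18.
S5 applies (level before this adjustment is 18 < 20, so +1): 18 + 1 = 19.
S6 applies: 19 − 2 = 17.
S7 applies: 17 − 3 = 14.
S8 applies: 14 − 3 = 11.
Final offense level: 11.
Criminal history: 9 prior points → Category Moderate (9-13).
Level 11 falls in the 1-12 band.
Grid: Level 1-12 × Category Moderate = 300-450 days.

300-450 days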